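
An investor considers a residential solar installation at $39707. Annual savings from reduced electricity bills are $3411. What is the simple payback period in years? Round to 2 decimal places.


Simple payback period = initial cost / annual savings
Payback = 39707 / 3411
Payback = 11.64 years

11.64


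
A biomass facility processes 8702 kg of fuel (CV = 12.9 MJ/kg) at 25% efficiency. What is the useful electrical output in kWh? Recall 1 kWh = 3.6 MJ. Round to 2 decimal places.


Total energy = mass * CV = 8702 * 12.9 = 112255.8 MJ
Useful energy = total * eta = 112255.8 * 0.25 = 28063.95 MJ
Convert to kWh: 28063.95 / 3.6
Useful energy = 7795.54 kWh

7795.54


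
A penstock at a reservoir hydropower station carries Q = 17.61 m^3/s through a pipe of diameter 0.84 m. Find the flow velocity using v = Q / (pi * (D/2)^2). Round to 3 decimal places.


Compute pipe cross-sectional area:
  A = pi * (D/2)^2 = pi * (0.84/2)^2 = 0.5542 m^2
Calculate velocity:
  v = Q / A = 17.61 / 0.5542
  v = 31.777 m/s

31.777


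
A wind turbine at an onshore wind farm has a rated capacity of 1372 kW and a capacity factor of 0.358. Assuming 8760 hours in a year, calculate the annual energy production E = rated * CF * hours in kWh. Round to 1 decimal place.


Annual energy = rated_kW * capacity_factor * hours_per_year
Given: P_rated = 1372 kW, CF = 0.358, hours = 8760
E = 1372 * 0.358 * 8760
E = 4302701.8 kWh

4302701.8


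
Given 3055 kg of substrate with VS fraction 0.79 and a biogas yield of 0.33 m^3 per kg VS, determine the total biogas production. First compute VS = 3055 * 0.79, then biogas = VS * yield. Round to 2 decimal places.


Compute volatile solids:
  VS = mass * VS_fraction = 3055 * 0.79 = 2413.45 kg
Calculate biogas volume:
  Biogas = VS * specific_yield = 2413.45 * 0.33
  Biogas = 796.44 m^3

796.44


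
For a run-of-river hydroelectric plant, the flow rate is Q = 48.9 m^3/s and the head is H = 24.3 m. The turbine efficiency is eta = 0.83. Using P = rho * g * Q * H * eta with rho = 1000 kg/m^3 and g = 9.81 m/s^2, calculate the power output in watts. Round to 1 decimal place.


Apply the hydropower formula P = rho * g * Q * H * eta
rho * g = 1000 * 9.81 = 9810.0
P = 9810.0 * 48.9 * 24.3 * 0.83
P = 9675250.8 W

9675250.8


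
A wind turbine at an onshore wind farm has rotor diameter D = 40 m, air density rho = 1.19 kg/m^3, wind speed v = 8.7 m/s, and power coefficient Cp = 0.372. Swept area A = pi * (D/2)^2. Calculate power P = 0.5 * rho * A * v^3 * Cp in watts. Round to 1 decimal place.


Step 1 -- Compute swept area:
  A = pi * (D/2)^2 = pi * (40/2)^2 = 1256.64 m^2
Step 2 -- Apply wind power equation:
  P = 0.5 * rho * A * v^3 * Cp
  v^3 = 8.7^3 = 658.503
  P = 0.5 * 1.19 * 1256.64 * 658.503 * 0.372
  P = 183158.7 W

183158.7


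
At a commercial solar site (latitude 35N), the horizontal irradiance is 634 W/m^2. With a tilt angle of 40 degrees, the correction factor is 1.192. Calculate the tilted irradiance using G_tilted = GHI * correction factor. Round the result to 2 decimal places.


Identify the given values:
  GHI = 634 W/m^2, tilt correction factor = 1.192
Apply the formula G_tilted = GHI * factor:
  G_tilted = 634 * 1.192
  G_tilted = 755.73 W/m^2

755.73


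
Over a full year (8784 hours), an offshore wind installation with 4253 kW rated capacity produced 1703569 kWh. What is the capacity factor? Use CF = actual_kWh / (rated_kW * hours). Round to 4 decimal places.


Capacity factor = actual output / maximum possible output
Maximum possible = rated * hours = 4253 * 8784 = 37358352 kWh
CF = 1703569 / 37358352
CF = 0.0456

0.0456


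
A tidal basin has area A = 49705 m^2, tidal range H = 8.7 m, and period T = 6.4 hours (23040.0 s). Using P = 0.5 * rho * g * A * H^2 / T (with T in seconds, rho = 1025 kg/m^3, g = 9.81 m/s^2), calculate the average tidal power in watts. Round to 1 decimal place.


Convert period to seconds: T = 6.4 * 3600 = 23040.0 s
H^2 = 8.7^2 = 75.69
P = 0.5 * rho * g * A * H^2 / T
P = 0.5 * 1025 * 9.81 * 49705 * 75.69 / 23040.0
P = 820954.3 W

820954.3


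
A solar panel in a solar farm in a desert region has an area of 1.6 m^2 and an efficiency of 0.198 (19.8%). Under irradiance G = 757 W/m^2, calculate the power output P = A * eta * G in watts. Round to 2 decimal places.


Use the solar power formula P = A * eta * G.
Given: A = 1.6 m^2, eta = 0.198, G = 757 W/m^2
P = 1.6 * 0.198 * 757
P = 239.82 W

239.82


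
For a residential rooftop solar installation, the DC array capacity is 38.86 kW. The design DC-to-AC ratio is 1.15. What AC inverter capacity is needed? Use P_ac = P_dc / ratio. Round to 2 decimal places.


The inverter AC capacity is determined by the DC/AC ratio.
Given: P_dc = 38.86 kW, DC/AC ratio = 1.15
P_ac = P_dc / ratio = 38.86 / 1.15
P_ac = 33.79 kW

33.79


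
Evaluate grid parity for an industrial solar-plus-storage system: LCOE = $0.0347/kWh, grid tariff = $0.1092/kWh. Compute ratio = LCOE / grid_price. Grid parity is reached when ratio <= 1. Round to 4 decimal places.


Compare LCOE to grid price:
  LCOE = $0.0347/kWh, Grid price = $0.1092/kWh
  Ratio = LCOE / grid_price = 0.0347 / 0.1092 = 0.3178
  Grid parity achieved (ratio <= 1)? yes

0.3178


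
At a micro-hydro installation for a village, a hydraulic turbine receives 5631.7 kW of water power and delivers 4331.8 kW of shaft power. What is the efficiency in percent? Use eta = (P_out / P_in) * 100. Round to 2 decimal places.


Turbine efficiency = (output power / input power) * 100
eta = (4331.8 / 5631.7) * 100
eta = 76.92%

76.92


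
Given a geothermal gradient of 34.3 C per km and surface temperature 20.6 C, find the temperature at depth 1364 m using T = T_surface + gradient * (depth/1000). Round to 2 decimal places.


Convert depth to km: 1364 / 1000 = 1.364 km
Temperature increase = gradient * depth_km = 34.3 * 1.364 = 46.79 C
Temperature at depth = T_surface + delta_T = 20.6 + 46.79
T = 67.39 C

67.39


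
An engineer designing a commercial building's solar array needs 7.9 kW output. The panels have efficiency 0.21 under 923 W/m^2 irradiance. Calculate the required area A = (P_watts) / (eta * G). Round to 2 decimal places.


Convert target power to watts: P = 7.9 * 1000 = 7900.0 W
Compute denominator: eta * G = 0.21 * 923 = 193.83
Required area A = P / (eta * G) = 7900.0 / 193.83
A = 40.76 m^2

40.76


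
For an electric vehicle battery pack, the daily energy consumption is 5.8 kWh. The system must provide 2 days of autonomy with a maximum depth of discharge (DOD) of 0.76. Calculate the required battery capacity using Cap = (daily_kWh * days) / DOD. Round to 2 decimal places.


Total energy needed = daily * days = 5.8 * 2 = 11.6 kWh
Account for depth of discharge:
  Cap = total_energy / DOD = 11.6 / 0.76
  Cap = 15.26 kWh

15.26


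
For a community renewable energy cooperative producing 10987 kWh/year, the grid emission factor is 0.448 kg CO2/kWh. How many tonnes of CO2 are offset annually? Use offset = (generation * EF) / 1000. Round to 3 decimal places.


CO2 offset in kg = generation * emission_factor
CO2 offset = 10987 * 0.448 = 4922.18 kg
Convert to tonnes:
  CO2 offset = 4922.18 / 1000 = 4.922 tonnes

4.922


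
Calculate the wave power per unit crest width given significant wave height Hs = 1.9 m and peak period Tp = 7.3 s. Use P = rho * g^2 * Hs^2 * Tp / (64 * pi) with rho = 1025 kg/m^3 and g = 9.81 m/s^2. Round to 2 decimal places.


Apply wave power formula:
  g^2 = 9.81^2 = 96.2361
  Hs^2 = 1.9^2 = 3.61
  Numerator = rho * g^2 * Hs^2 * Tp = 1025 * 96.2361 * 3.61 * 7.3 = 2599512.69
  Denominator = 64 * pi = 201.0619
  P = 2599512.69 / 201.0619 = 12928.92 W/m

12928.92


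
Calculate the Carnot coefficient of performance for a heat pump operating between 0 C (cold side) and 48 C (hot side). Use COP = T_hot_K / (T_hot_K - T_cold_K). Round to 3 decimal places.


Convert to Kelvin:
  T_hot = 48 + 273.15 = 321.15 K
  T_cold = 0 + 273.15 = 273.15 K
Apply Carnot COP formula:
  COP = T_hot_K / (T_hot_K - T_cold_K) = 321.15 / 48.0
  COP = 6.691

6.691


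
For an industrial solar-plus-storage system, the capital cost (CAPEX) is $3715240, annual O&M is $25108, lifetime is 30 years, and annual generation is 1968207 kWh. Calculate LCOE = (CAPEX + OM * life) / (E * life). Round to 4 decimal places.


Total cost = CAPEX + OM * lifetime = 3715240 + 25108 * 30 = 3715240 + 753240 = 4468480
Total generation = annual * lifetime = 1968207 * 30 = 59046210 kWh
LCOE = 4468480 / 59046210
LCOE = 0.0757 $/kWh

0.0757


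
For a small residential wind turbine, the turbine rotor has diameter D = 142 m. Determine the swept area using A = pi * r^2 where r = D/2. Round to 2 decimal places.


Compute the rotor radius:
  r = D / 2 = 142 / 2 = 71.0 m
Calculate swept area:
  A = pi * r^2 = pi * 71.0^2
  A = 15836.77 m^2

15836.77


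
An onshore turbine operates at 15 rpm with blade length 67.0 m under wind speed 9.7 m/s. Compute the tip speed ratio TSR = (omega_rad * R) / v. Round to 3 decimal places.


Convert rotational speed to rad/s:
  omega = 15 * 2 * pi / 60 = 1.5708 rad/s
Compute tip speed:
  v_tip = omega * R = 1.5708 * 67.0 = 105.243 m/s
Tip speed ratio:
  TSR = v_tip / v_wind = 105.243 / 9.7 = 10.850

10.850


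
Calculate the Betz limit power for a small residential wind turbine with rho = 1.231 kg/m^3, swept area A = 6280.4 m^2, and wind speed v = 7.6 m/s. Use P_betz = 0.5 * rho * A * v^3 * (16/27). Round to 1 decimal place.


The Betz coefficient Cp_max = 16/27 = 0.5926
v^3 = 7.6^3 = 438.976
P_betz = 0.5 * rho * A * v^3 * Cp_max
P_betz = 0.5 * 1.231 * 6280.4 * 438.976 * 0.5926
P_betz = 1005570.1 W

1005570.1


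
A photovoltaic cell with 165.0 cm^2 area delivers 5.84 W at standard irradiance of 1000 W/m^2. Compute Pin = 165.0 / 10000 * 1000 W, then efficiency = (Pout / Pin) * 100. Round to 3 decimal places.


First compute the input power:
  Pin = area_cm2 / 10000 * G = 165.0 / 10000 * 1000 = 16.5 W
Then compute efficiency:
  Efficiency = (Pout / Pin) * 100 = (5.84 / 16.5) * 100
  Efficiency = 35.394%

35.394


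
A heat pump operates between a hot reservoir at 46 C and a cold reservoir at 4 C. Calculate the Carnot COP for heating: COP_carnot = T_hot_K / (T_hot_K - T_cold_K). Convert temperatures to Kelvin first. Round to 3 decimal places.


Convert to Kelvin:
  T_hot = 46 + 273.15 = 319.15 K
  T_cold = 4 + 273.15 = 277.15 K
Apply Carnot COP formula:
  COP = T_hot_K / (T_hot_K - T_cold_K) = 319.15 / 42.0
  COP = 7.599

7.599


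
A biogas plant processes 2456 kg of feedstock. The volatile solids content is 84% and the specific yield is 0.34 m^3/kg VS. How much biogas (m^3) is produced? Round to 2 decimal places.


Compute volatile solids:
  VS = mass * VS_fraction = 2456 * 0.84 = 2063.04 kg
Calculate biogas volume:
  Biogas = VS * specific_yield = 2063.04 * 0.34
  Biogas = 701.43 m^3

701.43


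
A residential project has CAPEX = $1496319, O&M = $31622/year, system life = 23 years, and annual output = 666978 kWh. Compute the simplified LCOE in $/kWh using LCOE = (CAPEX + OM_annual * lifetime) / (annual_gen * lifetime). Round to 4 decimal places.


Total cost = CAPEX + OM * lifetime = 1496319 + 31622 * 23 = 1496319 + 727306 = 2223625
Total generation = annual * lifetime = 666978 * 23 = 15340494 kWh
LCOE = 2223625 / 15340494
LCOE = 0.1450 $/kWh

0.1450


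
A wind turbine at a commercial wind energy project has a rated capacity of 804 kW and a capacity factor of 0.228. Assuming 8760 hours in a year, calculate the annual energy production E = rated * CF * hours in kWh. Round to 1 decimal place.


Annual energy = rated_kW * capacity_factor * hours_per_year
Given: P_rated = 804 kW, CF = 0.228, hours = 8760
E = 804 * 0.228 * 8760
E = 1605813.1 kWh

1605813.1


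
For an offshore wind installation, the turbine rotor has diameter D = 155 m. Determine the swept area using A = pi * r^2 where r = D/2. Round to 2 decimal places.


Compute the rotor radius:
  r = D / 2 = 155 / 2 = 77.5 m
Calculate swept area:
  A = pi * r^2 = pi * 77.5^2
  A = 18869.19 m^2

18869.19


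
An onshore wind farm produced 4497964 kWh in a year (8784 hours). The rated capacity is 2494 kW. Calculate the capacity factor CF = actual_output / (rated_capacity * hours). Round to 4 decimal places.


Capacity factor = actual output / maximum possible output
Maximum possible = rated * hours = 2494 * 8784 = 21907296 kWh
CF = 4497964 / 21907296
CF = 0.2053

0.2053


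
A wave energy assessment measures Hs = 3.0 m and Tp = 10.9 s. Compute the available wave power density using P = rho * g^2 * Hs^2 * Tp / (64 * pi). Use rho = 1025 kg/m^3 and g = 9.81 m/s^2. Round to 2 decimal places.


Apply wave power formula:
  g^2 = 9.81^2 = 96.2361
  Hs^2 = 3.0^2 = 9.0
  Numerator = rho * g^2 * Hs^2 * Tp = 1025 * 96.2361 * 9.0 * 10.9 = 9676780.45
  Denominator = 64 * pi = 201.0619
  P = 9676780.45 / 201.0619 = 48128.36 W/m

48128.36


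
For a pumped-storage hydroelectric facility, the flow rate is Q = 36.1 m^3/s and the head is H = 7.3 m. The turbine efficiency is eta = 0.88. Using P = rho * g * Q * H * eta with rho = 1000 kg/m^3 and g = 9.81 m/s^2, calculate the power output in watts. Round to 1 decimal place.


Apply the hydropower formula P = rho * g * Q * H * eta
rho * g = 1000 * 9.81 = 9810.0
P = 9810.0 * 36.1 * 7.3 * 0.88
P = 2275001.8 W

2275001.8


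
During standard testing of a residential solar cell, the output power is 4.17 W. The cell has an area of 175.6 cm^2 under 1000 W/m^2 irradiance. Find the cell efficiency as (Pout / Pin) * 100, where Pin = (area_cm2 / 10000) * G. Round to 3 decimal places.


First compute the input power:
  Pin = area_cm2 / 10000 * G = 175.6 / 10000 * 1000 = 17.56 W
Then compute efficiency:
  Efficiency = (Pout / Pin) * 100 = (4.17 / 17.56) * 100
  Efficiency = 23.747%

23.747


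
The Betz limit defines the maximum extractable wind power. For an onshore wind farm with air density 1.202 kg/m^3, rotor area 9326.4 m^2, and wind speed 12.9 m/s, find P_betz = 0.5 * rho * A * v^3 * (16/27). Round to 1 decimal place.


The Betz coefficient Cp_max = 16/27 = 0.5926
v^3 = 12.9^3 = 2146.689
P_betz = 0.5 * rho * A * v^3 * Cp_max
P_betz = 0.5 * 1.202 * 9326.4 * 2146.689 * 0.5926
P_betz = 7130399.4 W

7130399.4


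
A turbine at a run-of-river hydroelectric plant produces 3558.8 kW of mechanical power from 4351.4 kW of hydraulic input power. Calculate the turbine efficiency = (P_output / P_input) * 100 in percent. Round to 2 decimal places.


Turbine efficiency = (output power / input power) * 100
eta = (3558.8 / 4351.4) * 100
eta = 81.79%

81.79


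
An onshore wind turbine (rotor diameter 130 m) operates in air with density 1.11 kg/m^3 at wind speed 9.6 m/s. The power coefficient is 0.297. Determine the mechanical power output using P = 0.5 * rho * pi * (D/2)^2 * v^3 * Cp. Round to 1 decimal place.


Step 1 -- Compute swept area:
  A = pi * (D/2)^2 = pi * (130/2)^2 = 13273.23 m^2
Step 2 -- Apply wind power equation:
  P = 0.5 * rho * A * v^3 * Cp
  v^3 = 9.6^3 = 884.736
  P = 0.5 * 1.11 * 13273.23 * 884.736 * 0.297
  P = 1935707.4 W

1935707.4


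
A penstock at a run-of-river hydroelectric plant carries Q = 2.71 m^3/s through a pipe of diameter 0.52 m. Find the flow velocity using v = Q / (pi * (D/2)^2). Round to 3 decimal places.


Compute pipe cross-sectional area:
  A = pi * (D/2)^2 = pi * (0.52/2)^2 = 0.2124 m^2
Calculate velocity:
  v = Q / A = 2.71 / 0.2124
  v = 12.761 m/s

12.761


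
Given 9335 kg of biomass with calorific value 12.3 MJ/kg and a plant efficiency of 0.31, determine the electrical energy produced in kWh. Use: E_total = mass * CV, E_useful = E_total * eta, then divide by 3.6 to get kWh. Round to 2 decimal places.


Total energy = mass * CV = 9335 * 12.3 = 114820.5 MJ
Useful energy = total * eta = 114820.5 * 0.31 = 35594.36 MJ
Convert to kWh: 35594.36 / 3.6
Useful energy = 9887.32 kWh

9887.32


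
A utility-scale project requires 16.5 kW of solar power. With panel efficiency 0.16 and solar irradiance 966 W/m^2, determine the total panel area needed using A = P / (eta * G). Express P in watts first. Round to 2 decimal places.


Convert target power to watts: P = 16.5 * 1000 = 16500.0 W
Compute denominator: eta * G = 0.16 * 966 = 154.56
Required area A = P / (eta * G) = 16500.0 / 154.56
A = 106.75 m^2

106.75


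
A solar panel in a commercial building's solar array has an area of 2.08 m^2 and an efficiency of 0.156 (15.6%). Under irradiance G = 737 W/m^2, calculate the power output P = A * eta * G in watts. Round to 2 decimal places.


Use the solar power formula P = A * eta * G.
Given: A = 2.08 m^2, eta = 0.156, G = 737 W/m^2
P = 2.08 * 0.156 * 737
P = 239.14 W

239.14


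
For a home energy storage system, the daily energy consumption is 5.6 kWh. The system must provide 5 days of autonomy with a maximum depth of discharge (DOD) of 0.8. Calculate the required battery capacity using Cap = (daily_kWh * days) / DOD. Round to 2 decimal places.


Total energy needed = daily * days = 5.6 * 5 = 28.0 kWh
Account for depth of discharge:
  Cap = total_energy / DOD = 28.0 / 0.8
  Cap = 35.00 kWh

35.00


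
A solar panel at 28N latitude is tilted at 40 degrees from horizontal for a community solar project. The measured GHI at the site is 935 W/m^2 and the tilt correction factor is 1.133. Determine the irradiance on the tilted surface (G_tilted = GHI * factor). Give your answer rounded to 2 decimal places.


Identify the given values:
  GHI = 935 W/m^2, tilt correction factor = 1.133
Apply the formula G_tilted = GHI * factor:
  G_tilted = 935 * 1.133
  G_tilted = 1059.36 W/m^2

1059.36


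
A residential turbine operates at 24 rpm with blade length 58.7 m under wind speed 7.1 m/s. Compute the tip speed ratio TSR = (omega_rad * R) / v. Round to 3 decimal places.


Convert rotational speed to rad/s:
  omega = 24 * 2 * pi / 60 = 2.5133 rad/s
Compute tip speed:
  v_tip = omega * R = 2.5133 * 58.7 = 147.529 m/s
Tip speed ratio:
  TSR = v_tip / v_wind = 147.529 / 7.1 = 20.779

20.779


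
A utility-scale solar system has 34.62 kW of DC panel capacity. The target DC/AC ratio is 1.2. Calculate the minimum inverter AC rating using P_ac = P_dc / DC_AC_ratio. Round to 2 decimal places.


The inverter AC capacity is determined by the DC/AC ratio.
Given: P_dc = 34.62 kW, DC/AC ratio = 1.2
P_ac = P_dc / ratio = 34.62 / 1.2
P_ac = 28.85 kW

28.85


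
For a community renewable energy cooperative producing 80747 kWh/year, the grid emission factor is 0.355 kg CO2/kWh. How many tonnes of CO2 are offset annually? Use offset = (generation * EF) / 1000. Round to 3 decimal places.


CO2 offset in kg = generation * emission_factor
CO2 offset = 80747 * 0.355 = 28665.19 kg
Convert to tonnes:
  CO2 offset = 28665.19 / 1000 = 28.665 tonnes

28.665


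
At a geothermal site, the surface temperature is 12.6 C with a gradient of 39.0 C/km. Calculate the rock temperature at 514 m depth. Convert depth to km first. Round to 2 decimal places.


Convert depth to km: 514 / 1000 = 0.514 km
Temperature increase = gradient * depth_km = 39.0 * 0.514 = 20.05 C
Temperature at depth = T_surface + delta_T = 12.6 + 20.05
T = 32.65 C

32.65


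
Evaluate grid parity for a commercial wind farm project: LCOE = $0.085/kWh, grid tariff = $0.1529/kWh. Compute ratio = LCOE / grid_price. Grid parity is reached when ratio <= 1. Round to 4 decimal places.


Compare LCOE to grid price:
  LCOE = $0.085/kWh, Grid price = $0.1529/kWh
  Ratio = LCOE / grid_price = 0.085 / 0.1529 = 0.5559
  Grid parity achieved (ratio <= 1)? yes

0.5559


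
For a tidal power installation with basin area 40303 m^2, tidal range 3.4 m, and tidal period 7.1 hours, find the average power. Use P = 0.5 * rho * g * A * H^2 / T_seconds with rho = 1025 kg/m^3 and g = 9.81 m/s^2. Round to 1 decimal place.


Convert period to seconds: T = 7.1 * 3600 = 25560.0 s
H^2 = 3.4^2 = 11.56
P = 0.5 * rho * g * A * H^2 / T
P = 0.5 * 1025 * 9.81 * 40303 * 11.56 / 25560.0
P = 91642.6 W

91642.6


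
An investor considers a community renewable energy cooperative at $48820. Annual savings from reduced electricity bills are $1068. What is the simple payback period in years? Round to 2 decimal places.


Simple payback period = initial cost / annual savings
Payback = 48820 / 1068
Payback = 45.71 years

45.71


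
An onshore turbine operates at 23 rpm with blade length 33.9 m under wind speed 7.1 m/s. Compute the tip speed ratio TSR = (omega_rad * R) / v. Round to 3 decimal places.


Convert rotational speed to rad/s:
  omega = 23 * 2 * pi / 60 = 2.4086 rad/s
Compute tip speed:
  v_tip = omega * R = 2.4086 * 33.9 = 81.65 m/s
Tip speed ratio:
  TSR = v_tip / v_wind = 81.65 / 7.1 = 11.500

11.500


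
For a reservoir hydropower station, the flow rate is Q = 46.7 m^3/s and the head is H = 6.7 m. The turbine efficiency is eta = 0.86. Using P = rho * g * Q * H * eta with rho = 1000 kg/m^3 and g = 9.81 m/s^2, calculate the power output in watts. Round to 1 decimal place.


Apply the hydropower formula P = rho * g * Q * H * eta
rho * g = 1000 * 9.81 = 9810.0
P = 9810.0 * 46.7 * 6.7 * 0.86
P = 2639727.8 W

2639727.8


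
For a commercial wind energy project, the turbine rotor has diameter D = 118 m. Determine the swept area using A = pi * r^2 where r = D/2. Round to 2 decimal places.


Compute the rotor radius:
  r = D / 2 = 118 / 2 = 59.0 m
Calculate swept area:
  A = pi * r^2 = pi * 59.0^2
  A = 10935.88 m^2

10935.88


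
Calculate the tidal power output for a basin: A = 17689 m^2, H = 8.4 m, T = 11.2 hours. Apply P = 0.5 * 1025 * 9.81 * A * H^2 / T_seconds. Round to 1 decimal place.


Convert period to seconds: T = 11.2 * 3600 = 40320.0 s
H^2 = 8.4^2 = 70.56
P = 0.5 * rho * g * A * H^2 / T
P = 0.5 * 1025 * 9.81 * 17689 * 70.56 / 40320.0
P = 155633.9 W

155633.9


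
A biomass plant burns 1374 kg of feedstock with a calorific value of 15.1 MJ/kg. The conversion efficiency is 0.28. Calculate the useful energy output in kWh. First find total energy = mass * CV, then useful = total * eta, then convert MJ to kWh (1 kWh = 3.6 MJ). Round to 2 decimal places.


Total energy = mass * CV = 1374 * 15.1 = 20747.4 MJ
Useful energy = total * eta = 20747.4 * 0.28 = 5809.27 MJ
Convert to kWh: 5809.27 / 3.6
Useful energy = 1613.69 kWh

1613.69


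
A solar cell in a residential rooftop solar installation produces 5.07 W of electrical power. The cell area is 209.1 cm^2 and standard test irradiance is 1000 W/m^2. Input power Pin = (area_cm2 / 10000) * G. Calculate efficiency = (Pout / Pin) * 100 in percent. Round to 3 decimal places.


First compute the input power:
  Pin = area_cm2 / 10000 * G = 209.1 / 10000 * 1000 = 20.91 W
Then compute efficiency:
  Efficiency = (Pout / Pin) * 100 = (5.07 / 20.91) * 100
  Efficiency = 24.247%

24.247


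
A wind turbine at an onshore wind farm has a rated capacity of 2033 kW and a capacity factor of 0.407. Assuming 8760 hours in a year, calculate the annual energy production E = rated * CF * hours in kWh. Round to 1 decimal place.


Annual energy = rated_kW * capacity_factor * hours_per_year
Given: P_rated = 2033 kW, CF = 0.407, hours = 8760
E = 2033 * 0.407 * 8760
E = 7248295.6 kWh

7248295.6


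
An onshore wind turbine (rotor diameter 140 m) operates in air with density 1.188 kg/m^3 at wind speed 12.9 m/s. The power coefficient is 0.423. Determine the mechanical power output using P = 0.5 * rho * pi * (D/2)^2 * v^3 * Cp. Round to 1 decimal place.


Step 1 -- Compute swept area:
  A = pi * (D/2)^2 = pi * (140/2)^2 = 15393.8 m^2
Step 2 -- Apply wind power equation:
  P = 0.5 * rho * A * v^3 * Cp
  v^3 = 12.9^3 = 2146.689
  P = 0.5 * 1.188 * 15393.8 * 2146.689 * 0.423
  P = 8303131.1 W

8303131.1


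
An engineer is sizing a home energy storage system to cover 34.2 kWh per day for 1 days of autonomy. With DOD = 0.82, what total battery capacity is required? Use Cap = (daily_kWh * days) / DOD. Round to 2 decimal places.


Total energy needed = daily * days = 34.2 * 1 = 34.2 kWh
Account for depth of discharge:
  Cap = total_energy / DOD = 34.2 / 0.82
  Cap = 41.71 kWh

41.71


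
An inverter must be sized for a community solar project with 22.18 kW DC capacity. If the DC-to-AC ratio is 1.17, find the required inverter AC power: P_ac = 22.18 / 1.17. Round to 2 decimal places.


The inverter AC capacity is determined by the DC/AC ratio.
Given: P_dc = 22.18 kW, DC/AC ratio = 1.17
P_ac = P_dc / ratio = 22.18 / 1.17
P_ac = 18.96 kW

18.96


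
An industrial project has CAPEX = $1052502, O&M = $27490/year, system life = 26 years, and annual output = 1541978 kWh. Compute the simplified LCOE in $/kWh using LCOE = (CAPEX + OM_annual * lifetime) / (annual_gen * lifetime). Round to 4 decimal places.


Total cost = CAPEX + OM * lifetime = 1052502 + 27490 * 26 = 1052502 + 714740 = 1767242
Total generation = annual * lifetime = 1541978 * 26 = 40091428 kWh
LCOE = 1767242 / 40091428
LCOE = 0.0441 $/kWh

0.0441


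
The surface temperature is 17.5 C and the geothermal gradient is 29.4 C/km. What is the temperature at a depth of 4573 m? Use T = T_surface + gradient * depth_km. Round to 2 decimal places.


Convert depth to km: 4573 / 1000 = 4.573 km
Temperature increase = gradient * depth_km = 29.4 * 4.573 = 134.45 C
Temperature at depth = T_surface + delta_T = 17.5 + 134.45
T = 151.95 C

151.95


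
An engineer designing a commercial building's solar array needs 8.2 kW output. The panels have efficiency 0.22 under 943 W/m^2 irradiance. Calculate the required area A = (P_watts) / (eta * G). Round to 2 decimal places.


Convert target power to watts: P = 8.2 * 1000 = 8200.0 W
Compute denominator: eta * G = 0.22 * 943 = 207.46
Required area A = P / (eta * G) = 8200.0 / 207.46
A = 39.53 m^2

39.53


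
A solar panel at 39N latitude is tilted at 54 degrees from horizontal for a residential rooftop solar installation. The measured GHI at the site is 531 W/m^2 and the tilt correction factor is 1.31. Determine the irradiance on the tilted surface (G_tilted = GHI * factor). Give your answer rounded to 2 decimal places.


Identify the given values:
  GHI = 531 W/m^2, tilt correction factor = 1.31
Apply the formula G_tilted = GHI * factor:
  G_tilted = 531 * 1.31
  G_tilted = 695.61 W/m^2

695.61


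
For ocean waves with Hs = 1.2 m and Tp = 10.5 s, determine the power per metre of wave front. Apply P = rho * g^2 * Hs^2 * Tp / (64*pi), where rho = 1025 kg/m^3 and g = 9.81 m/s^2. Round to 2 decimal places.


Apply wave power formula:
  g^2 = 9.81^2 = 96.2361
  Hs^2 = 1.2^2 = 1.44
  Numerator = rho * g^2 * Hs^2 * Tp = 1025 * 96.2361 * 1.44 * 10.5 = 1491467.08
  Denominator = 64 * pi = 201.0619
  P = 1491467.08 / 201.0619 = 7417.95 W/m

7417.95


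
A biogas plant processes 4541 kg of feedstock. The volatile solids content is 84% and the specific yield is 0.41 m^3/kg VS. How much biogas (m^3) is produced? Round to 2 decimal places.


Compute volatile solids:
  VS = mass * VS_fraction = 4541 * 0.84 = 3814.44 kg
Calculate biogas volume:
  Biogas = VS * specific_yield = 3814.44 * 0.41
  Biogas = 1563.92 m^3

1563.92


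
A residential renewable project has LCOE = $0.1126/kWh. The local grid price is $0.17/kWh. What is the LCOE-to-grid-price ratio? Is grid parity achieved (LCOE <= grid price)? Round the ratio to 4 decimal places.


Compare LCOE to grid price:
  LCOE = $0.1126/kWh, Grid price = $0.17/kWh
  Ratio = LCOE / grid_price = 0.1126 / 0.17 = 0.6624
  Grid parity achieved (ratio <= 1)? yes

0.6624


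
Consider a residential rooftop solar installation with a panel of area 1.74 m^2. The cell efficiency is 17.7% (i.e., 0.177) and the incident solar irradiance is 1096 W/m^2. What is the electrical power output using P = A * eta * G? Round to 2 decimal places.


Use the solar power formula P = A * eta * G.
Given: A = 1.74 m^2, eta = 0.177, G = 1096 W/m^2
P = 1.74 * 0.177 * 1096
P = 337.55 W

337.55


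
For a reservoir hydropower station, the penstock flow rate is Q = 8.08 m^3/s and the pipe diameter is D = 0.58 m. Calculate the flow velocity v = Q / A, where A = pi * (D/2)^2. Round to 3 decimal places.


Compute pipe cross-sectional area:
  A = pi * (D/2)^2 = pi * (0.58/2)^2 = 0.2642 m^2
Calculate velocity:
  v = Q / A = 8.08 / 0.2642
  v = 30.582 m/s

30.582


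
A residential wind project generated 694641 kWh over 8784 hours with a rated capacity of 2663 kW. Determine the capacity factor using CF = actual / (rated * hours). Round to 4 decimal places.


Capacity factor = actual output / maximum possible output
Maximum possible = rated * hours = 2663 * 8784 = 23391792 kWh
CF = 694641 / 23391792
CF = 0.0297

0.0297


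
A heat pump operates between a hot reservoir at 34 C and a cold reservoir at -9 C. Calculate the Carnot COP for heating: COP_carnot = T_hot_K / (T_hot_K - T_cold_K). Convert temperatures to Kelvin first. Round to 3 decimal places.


Convert to Kelvin:
  T_hot = 34 + 273.15 = 307.15 K
  T_cold = -9 + 273.15 = 264.15 K
Apply Carnot COP formula:
  COP = T_hot_K / (T_hot_K - T_cold_K) = 307.15 / 43.0
  COP = 7.143

7.143


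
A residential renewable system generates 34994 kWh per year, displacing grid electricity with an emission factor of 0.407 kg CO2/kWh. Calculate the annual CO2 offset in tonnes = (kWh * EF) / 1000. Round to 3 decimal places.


CO2 offset in kg = generation * emission_factor
CO2 offset = 34994 * 0.407 = 14242.56 kg
Convert to tonnes:
  CO2 offset = 14242.56 / 1000 = 14.243 tonnes

14.243


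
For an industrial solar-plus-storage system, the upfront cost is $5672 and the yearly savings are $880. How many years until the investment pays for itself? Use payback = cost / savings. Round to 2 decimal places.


Simple payback period = initial cost / annual savings
Payback = 5672 / 880
Payback = 6.45 years

6.45


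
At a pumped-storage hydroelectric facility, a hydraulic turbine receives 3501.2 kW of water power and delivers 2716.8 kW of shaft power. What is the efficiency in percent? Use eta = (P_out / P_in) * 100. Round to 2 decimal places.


Turbine efficiency = (output power / input power) * 100
eta = (2716.8 / 3501.2) * 100
eta = 77.60%

77.60


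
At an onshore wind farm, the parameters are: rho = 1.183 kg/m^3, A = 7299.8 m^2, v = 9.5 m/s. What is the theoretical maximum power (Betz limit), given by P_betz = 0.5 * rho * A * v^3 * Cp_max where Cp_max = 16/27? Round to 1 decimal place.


The Betz coefficient Cp_max = 16/27 = 0.5926
v^3 = 9.5^3 = 857.375
P_betz = 0.5 * rho * A * v^3 * Cp_max
P_betz = 0.5 * 1.183 * 7299.8 * 857.375 * 0.5926
P_betz = 2193778.3 W

2193778.3


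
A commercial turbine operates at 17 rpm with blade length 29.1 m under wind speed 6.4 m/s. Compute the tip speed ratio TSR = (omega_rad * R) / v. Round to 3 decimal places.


Convert rotational speed to rad/s:
  omega = 17 * 2 * pi / 60 = 1.7802 rad/s
Compute tip speed:
  v_tip = omega * R = 1.7802 * 29.1 = 51.805 m/s
Tip speed ratio:
  TSR = v_tip / v_wind = 51.805 / 6.4 = 8.095

8.095


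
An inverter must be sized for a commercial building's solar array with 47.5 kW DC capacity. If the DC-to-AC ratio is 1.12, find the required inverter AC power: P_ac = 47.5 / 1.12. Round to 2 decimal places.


The inverter AC capacity is determined by the DC/AC ratio.
Given: P_dc = 47.5 kW, DC/AC ratio = 1.12
P_ac = P_dc / ratio = 47.5 / 1.12
P_ac = 42.41 kW

42.41


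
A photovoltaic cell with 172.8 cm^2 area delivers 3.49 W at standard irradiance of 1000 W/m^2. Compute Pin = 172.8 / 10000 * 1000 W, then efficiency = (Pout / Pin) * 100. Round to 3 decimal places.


First compute the input power:
  Pin = area_cm2 / 10000 * G = 172.8 / 10000 * 1000 = 17.28 W
Then compute efficiency:
  Efficiency = (Pout / Pin) * 100 = (3.49 / 17.28) * 100
  Efficiency = 20.197%

20.197


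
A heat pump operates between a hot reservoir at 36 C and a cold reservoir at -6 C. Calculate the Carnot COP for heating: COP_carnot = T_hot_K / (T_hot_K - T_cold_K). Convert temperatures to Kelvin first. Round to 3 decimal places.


Convert to Kelvin:
  T_hot = 36 + 273.15 = 309.15 K
  T_cold = -6 + 273.15 = 267.15 K
Apply Carnot COP formula:
  COP = T_hot_K / (T_hot_K - T_cold_K) = 309.15 / 42.0
  COP = 7.361

7.361


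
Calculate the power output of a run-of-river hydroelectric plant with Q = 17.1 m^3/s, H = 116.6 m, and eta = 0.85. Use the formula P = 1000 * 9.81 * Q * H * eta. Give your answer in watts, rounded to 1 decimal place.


Apply the hydropower formula P = rho * g * Q * H * eta
rho * g = 1000 * 9.81 = 9810.0
P = 9810.0 * 17.1 * 116.6 * 0.85
P = 16625801.6 W

16625801.6


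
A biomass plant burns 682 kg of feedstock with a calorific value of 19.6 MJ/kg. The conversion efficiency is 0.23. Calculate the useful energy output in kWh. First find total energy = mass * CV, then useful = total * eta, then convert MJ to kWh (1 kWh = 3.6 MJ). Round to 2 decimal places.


Total energy = mass * CV = 682 * 19.6 = 13367.2 MJ
Useful energy = total * eta = 13367.2 * 0.23 = 3074.46 MJ
Convert to kWh: 3074.46 / 3.6
Useful energy = 854.02 kWh

854.02


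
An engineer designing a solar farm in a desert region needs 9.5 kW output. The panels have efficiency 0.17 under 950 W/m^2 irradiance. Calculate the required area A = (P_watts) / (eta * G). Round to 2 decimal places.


Convert target power to watts: P = 9.5 * 1000 = 9500.0 W
Compute denominator: eta * G = 0.17 * 950 = 161.5
Required area A = P / (eta * G) = 9500.0 / 161.5
A = 58.82 m^2

58.82


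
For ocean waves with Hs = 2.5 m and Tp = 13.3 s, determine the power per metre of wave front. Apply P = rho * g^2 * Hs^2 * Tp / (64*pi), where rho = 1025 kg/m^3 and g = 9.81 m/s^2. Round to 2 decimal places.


Apply wave power formula:
  g^2 = 9.81^2 = 96.2361
  Hs^2 = 2.5^2 = 6.25
  Numerator = rho * g^2 * Hs^2 * Tp = 1025 * 96.2361 * 6.25 * 13.3 = 8199616.46
  Denominator = 64 * pi = 201.0619
  P = 8199616.46 / 201.0619 = 40781.55 W/m

40781.55


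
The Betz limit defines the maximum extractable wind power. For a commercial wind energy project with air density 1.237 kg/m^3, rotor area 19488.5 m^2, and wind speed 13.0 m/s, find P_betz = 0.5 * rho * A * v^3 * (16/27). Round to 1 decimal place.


The Betz coefficient Cp_max = 16/27 = 0.5926
v^3 = 13.0^3 = 2197.0
P_betz = 0.5 * rho * A * v^3 * Cp_max
P_betz = 0.5 * 1.237 * 19488.5 * 2197.0 * 0.5926
P_betz = 15692942.8 W

15692942.8


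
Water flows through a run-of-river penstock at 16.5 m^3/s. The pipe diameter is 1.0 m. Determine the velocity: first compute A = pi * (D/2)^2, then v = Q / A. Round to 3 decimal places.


Compute pipe cross-sectional area:
  A = pi * (D/2)^2 = pi * (1.0/2)^2 = 0.7854 m^2
Calculate velocity:
  v = Q / A = 16.5 / 0.7854
  v = 21.008 m/s

21.008


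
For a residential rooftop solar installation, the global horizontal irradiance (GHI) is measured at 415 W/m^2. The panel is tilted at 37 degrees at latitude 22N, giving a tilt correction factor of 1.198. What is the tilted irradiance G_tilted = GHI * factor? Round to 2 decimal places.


Identify the given values:
  GHI = 415 W/m^2, tilt correction factor = 1.198
Apply the formula G_tilted = GHI * factor:
  G_tilted = 415 * 1.198
  G_tilted = 497.17 W/m^2

497.17


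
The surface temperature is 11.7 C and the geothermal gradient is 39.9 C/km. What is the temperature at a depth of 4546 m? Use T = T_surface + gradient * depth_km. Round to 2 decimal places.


Convert depth to km: 4546 / 1000 = 4.546 km
Temperature increase = gradient * depth_km = 39.9 * 4.546 = 181.39 C
Temperature at depth = T_surface + delta_T = 11.7 + 181.39
T = 193.09 C

193.09


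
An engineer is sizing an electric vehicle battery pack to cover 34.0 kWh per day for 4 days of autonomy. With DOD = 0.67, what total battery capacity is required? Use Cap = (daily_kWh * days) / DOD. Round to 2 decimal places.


Total energy needed = daily * days = 34.0 * 4 = 136.0 kWh
Account for depth of discharge:
  Cap = total_energy / DOD = 136.0 / 0.67
  Cap = 202.99 kWh

202.99


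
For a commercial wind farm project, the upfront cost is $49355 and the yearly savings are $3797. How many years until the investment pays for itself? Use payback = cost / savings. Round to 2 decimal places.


Simple payback period = initial cost / annual savings
Payback = 49355 / 3797
Payback = 13.00 years

13.00


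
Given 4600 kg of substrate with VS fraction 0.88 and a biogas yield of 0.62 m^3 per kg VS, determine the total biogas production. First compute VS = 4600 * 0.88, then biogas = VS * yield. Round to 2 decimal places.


Compute volatile solids:
  VS = mass * VS_fraction = 4600 * 0.88 = 4048.0 kg
Calculate biogas volume:
  Biogas = VS * specific_yield = 4048.0 * 0.62
  Biogas = 2509.76 m^3

2509.76


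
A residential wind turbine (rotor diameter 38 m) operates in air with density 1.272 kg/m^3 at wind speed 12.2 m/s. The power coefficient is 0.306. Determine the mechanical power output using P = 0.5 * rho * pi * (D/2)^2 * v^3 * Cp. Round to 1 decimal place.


Step 1 -- Compute swept area:
  A = pi * (D/2)^2 = pi * (38/2)^2 = 1134.11 m^2
Step 2 -- Apply wind power equation:
  P = 0.5 * rho * A * v^3 * Cp
  v^3 = 12.2^3 = 1815.848
  P = 0.5 * 1.272 * 1134.11 * 1815.848 * 0.306
  P = 400788.4 W

400788.4


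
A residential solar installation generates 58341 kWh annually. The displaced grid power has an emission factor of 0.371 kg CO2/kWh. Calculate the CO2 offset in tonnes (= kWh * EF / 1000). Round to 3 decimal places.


CO2 offset in kg = generation * emission_factor
CO2 offset = 58341 * 0.371 = 21644.51 kg
Convert to tonnes:
  CO2 offset = 21644.51 / 1000 = 21.645 tonnes

21.645


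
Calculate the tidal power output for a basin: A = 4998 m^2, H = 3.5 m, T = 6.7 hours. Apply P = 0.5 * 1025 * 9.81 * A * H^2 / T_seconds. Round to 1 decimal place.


Convert period to seconds: T = 6.7 * 3600 = 24120.0 s
H^2 = 3.5^2 = 12.25
P = 0.5 * rho * g * A * H^2 / T
P = 0.5 * 1025 * 9.81 * 4998 * 12.25 / 24120.0
P = 12762.0 W

12762.0


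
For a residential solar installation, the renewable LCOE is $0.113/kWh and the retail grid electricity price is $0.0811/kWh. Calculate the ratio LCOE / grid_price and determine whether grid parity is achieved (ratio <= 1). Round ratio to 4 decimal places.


Compare LCOE to grid price:
  LCOE = $0.113/kWh, Grid price = $0.0811/kWh
  Ratio = LCOE / grid_price = 0.113 / 0.0811 = 1.3933
  Grid parity achieved (ratio <= 1)? no

1.3933


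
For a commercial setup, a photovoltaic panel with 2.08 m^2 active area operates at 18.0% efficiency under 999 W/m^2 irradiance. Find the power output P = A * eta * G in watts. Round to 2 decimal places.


Use the solar power formula P = A * eta * G.
Given: A = 2.08 m^2, eta = 0.18, G = 999 W/m^2
P = 2.08 * 0.18 * 999
P = 374.03 W

374.03


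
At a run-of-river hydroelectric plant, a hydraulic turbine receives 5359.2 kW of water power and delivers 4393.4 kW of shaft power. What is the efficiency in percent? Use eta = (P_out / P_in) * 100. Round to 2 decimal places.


Turbine efficiency = (output power / input power) * 100
eta = (4393.4 / 5359.2) * 100
eta = 81.98%

81.98


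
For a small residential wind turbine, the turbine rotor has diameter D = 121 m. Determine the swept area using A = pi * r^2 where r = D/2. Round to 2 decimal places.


Compute the rotor radius:
  r = D / 2 = 121 / 2 = 60.5 m
Calculate swept area:
  A = pi * r^2 = pi * 60.5^2
  A = 11499.01 m^2

11499.01


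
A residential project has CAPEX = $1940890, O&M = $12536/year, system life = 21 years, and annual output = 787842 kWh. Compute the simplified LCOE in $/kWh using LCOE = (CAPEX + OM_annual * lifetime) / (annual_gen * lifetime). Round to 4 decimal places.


Total cost = CAPEX + OM * lifetime = 1940890 + 12536 * 21 = 1940890 + 263256 = 2204146
Total generation = annual * lifetime = 787842 * 21 = 16544682 kWh
LCOE = 2204146 / 16544682
LCOE = 0.1332 $/kWh

0.1332


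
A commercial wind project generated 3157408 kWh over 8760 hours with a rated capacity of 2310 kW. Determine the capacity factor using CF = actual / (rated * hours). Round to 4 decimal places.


Capacity factor = actual output / maximum possible output
Maximum possible = rated * hours = 2310 * 8760 = 20235600 kWh
CF = 3157408 / 20235600
CF = 0.1560

0.1560
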